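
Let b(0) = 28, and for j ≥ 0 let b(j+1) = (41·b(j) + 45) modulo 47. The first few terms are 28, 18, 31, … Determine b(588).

8

b(0) = 28, b(1) = 18, b(2) = 31, b(3) = 0, b(4) = 45, b(5) = 10, b(6) = 32, b(7) = 41, b(8) = 34, b(9) = 29, b(10) = 12, b(11) = 20, b(12) = 19, b(13) = 25, b(14) = 36, b(15) = 17, b(16) = 37, b(17) = 11, b(18) = 26, b(19) = 30, b(20) = 6, b(21) = 9, b(22) = 38, b(23) = 5, b(24) = 15, b(25) = 2, b(26) = 33, b(27) = 35, b(28) = 23, b(29) = 1, b(30) = 39, b(31) = 46, b(32) = 4, b(33) = 21, b(34) = 13, b(35) = 14, b(36) = 8, b(37) = 44, b(38) = 16, b(39) = 43, b(40) = 22, b(41) = 7, b(42) = 3, b(43) = 27, b(44) = 24, b(45) = 42, b(46) = 28.
The sequence repeats with period 46.
(588 - 0) mod 46 = 36, so b(588) = b(36) = 8.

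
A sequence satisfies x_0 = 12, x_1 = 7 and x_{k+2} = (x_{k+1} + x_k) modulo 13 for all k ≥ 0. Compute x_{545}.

5

Computing terms: x_0 = 12; x_1 = 7; x_2 = 6; x_3 = 0; x_4 = 6; x_5 = 6; x_6 = 12; x_7 = 5; x_8 = 4; x_9 = 9; x_{10} = 0; x_{11} = 9; x_{12} = 9; x_{13} = 5; x_{14} = 1; x_{15} = 6; x_{16} = 7; x_{17} = 0; x_{18} = 7; x_{19} = 7; x_{20} = 1; x_{21} = 8; x_{22} = 9; x_{23} = 4; x_{24} = 0; x_{25} = 4; x_{26} = 4; x_{27} = 8; x_{28} = 12; x_{29} = 7.
The sequence repeats with period 28.
(545 - 0) mod 28 = 13, so x_{545} = x_{13} = 5.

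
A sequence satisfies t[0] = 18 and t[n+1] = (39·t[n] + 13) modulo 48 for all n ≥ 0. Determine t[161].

t[0] = 18; t[1] = 43; t[2] = 10; t[3] = 19; t[4] = 34; t[5] = 43.
Since t[5] = t[1] = 43, the sequence is eventually periodic: after a pre-period of length 1 it cycles with period 4.
For n ≥ 1, t[n] depends only on (n - 1) mod 4. (161 - 1) mod 4 = 0, so t[161] = t[1] = 43.

43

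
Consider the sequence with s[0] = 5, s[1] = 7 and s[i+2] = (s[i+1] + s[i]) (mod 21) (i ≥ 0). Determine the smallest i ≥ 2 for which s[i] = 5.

7

Computing terms: s[0] = 5, s[1] = 7, s[2] = 12, s[3] = 19, s[4] = 10, s[5] = 8, s[6] = 18, s[7] = 5, s[8] = 2, s[9] = 7, s[10] = 9, s[11] = 16, s[12] = 4, s[13] = 20, s[14] = 3, s[15] = 2, s[16] = 5, s[17] = 7.
Since (s[16], s[17]) = (s[0], s[1]) = (5, 7) (two consecutive terms determine the rest), the sequence is periodic with period 16.
The value 5 first appears (with i ≥ 2) at s[7].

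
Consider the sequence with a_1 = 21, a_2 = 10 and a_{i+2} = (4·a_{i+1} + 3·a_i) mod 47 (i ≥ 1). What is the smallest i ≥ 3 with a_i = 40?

Listing terms: a_1 = 21,  a_2 = 10,  a_3 = 9,  a_4 = 19,  a_5 = 9,  a_6 = 46,  a_7 = 23,  a_8 = 42,  a_9 = 2,  a_{10} = 40,  a_{11} = 25,  a_{12} = 32,  a_{13} = 15,  a_{14} = 15,  a_{15} = 11,  a_{16} = 42,  a_{17} = 13,  a_{18} = 37,  a_{19} = 46,  a_{20} = 13,  a_{21} = 2,  a_{22} = 0,  a_{23} = 6,  a_{24} = 24,  a_{25} = 20,  a_{26} = 11,  a_{27} = 10,  a_{28} = 26,  a_{29} = 40,  a_{30} = 3,  a_{31} = 38,  a_{32} = 20,  a_{33} = 6,  a_{34} = 37,  a_{35} = 25,  a_{36} = 23,  a_{37} = 26,  a_{38} = 32,  a_{39} = 18,  a_{40} = 27,  a_{41} = 21,  a_{42} = 24,  a_{43} = 18,  a_{44} = 3,  a_{45} = 19,  a_{46} = 38,  a_{47} = 21,  a_{48} = 10.
The sequence repeats with period 46.
The value 40 first appears (with i ≥ 3) at a_{10}.

10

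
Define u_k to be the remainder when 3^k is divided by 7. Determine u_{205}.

3

Listing terms: u_1 = 3,  u_2 = 2,  u_3 = 6,  u_4 = 4,  u_5 = 5,  u_6 = 1,  u_7 = 3.
Since u_7 = u_1 = 3, the sequence is periodic with period 6.
So u_{205} = u_{1 + ((205-1) mod 6)} = u_1 = 3.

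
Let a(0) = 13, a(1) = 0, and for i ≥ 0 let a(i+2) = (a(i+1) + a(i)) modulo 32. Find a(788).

We have a(0) = 13, a(1) = 0, a(2) = 13, a(3) = 13, a(4) = 26, a(5) = 7, a(6) = 1, a(7) = 8, a(8) = 9, a(9) = 17, a(10) = 26, a(11) = 11, a(12) = 5, a(13) = 16, a(14) = 21, a(15) = 5, a(16) = 26, a(17) = 31, a(18) = 25, a(19) = 24, a(20) = 17, a(21) = 9, a(22) = 26, a(23) = 3, a(24) = 29, a(25) = 0, a(26) = 29, a(27) = 29, a(28) = 26, a(29) = 23, a(30) = 17, a(31) = 8, a(32) = 25, a(33) = 1, a(34) = 26, a(35) = 27, a(36) = 21, a(37) = 16, a(38) = 5, a(39) = 21, a(40) = 26, a(41) = 15, a(42) = 9, a(43) = 24, a(44) = 1, a(45) = 25, a(46) = 26, a(47) = 19, a(48) = 13, a(49) = 0.
The sequence repeats with period 48.
So a(788) = a(0 + ((788-0) mod 48)) = a(20) = 17.

17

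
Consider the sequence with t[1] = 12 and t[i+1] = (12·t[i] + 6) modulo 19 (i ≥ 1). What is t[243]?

1

Computing terms: t[1] = 12,  t[2] = 17,  t[3] = 1,  t[4] = 18,  t[5] = 13,  t[6] = 10,  t[7] = 12.
Since t[7] = t[1] = 12, the sequence is periodic with period 6.
(243 - 1) mod 6 = 2, so t[243] = t[3] = 1.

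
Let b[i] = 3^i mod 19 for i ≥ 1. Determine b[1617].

12

Listing terms: b[1] = 3; b[2] = 9; b[3] = 8; b[4] = 5; b[5] = 15; b[6] = 7; b[7] = 2; b[8] = 6; b[9] = 18; b[10] = 16; b[11] = 10; b[12] = 11; b[13] = 14; b[14] = 4; b[15] = 12; b[16] = 17; b[17] = 13; b[18] = 1; b[19] = 3.
Since b[19] = b[1] = 3, the sequence is periodic with period 18.
(1617 - 1) mod 18 = 14, so b[1617] = b[15] = 12.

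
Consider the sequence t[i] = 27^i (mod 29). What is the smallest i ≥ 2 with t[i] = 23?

20

We have t[1] = 27,  t[2] = 4,  t[3] = 21,  t[4] = 16,  t[5] = 26,  t[6] = 6,  t[7] = 17,  t[8] = 24,  t[9] = 10,  t[10] = 9,  t[11] = 11,  t[12] = 7,  t[13] = 15,  t[14] = 28,  t[15] = 2,  t[16] = 25,  t[17] = 8,  t[18] = 13,  t[19] = 3,  t[20] = 23,  t[21] = 12,  t[22] = 5,  t[23] = 19,  t[24] = 20,  t[25] = 18,  t[26] = 22,  t[27] = 14,  t[28] = 1,  t[29] = 27.
The sequence repeats with period 28.
The value 23 first appears (with i ≥ 2) at t[20].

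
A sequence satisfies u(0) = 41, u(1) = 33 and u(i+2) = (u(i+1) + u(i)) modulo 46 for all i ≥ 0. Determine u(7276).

u(0) = 41; u(1) = 33; u(2) = 28; u(3) = 15; u(4) = 43; u(5) = 12; u(6) = 9; u(7) = 21; u(8) = 30; u(9) = 5; u(10) = 35; u(11) = 40; u(12) = 29; u(13) = 23; u(14) = 6; u(15) = 29; u(16) = 35; u(17) = 18; u(18) = 7; u(19) = 25; u(20) = 32; u(21) = 11; u(22) = 43; u(23) = 8; u(24) = 5; u(25) = 13; u(26) = 18; u(27) = 31; u(28) = 3; u(29) = 34; u(30) = 37; u(31) = 25; u(32) = 16; u(33) = 41; u(34) = 11; u(35) = 6; u(36) = 17; u(37) = 23; u(38) = 40; u(39) = 17; u(40) = 11; u(41) = 28; u(42) = 39; u(43) = 21; u(44) = 14; u(45) = 35; u(46) = 3; u(47) = 38; u(48) = 41; u(49) = 33.
The sequence repeats with period 48.
So u(7276) = u(0 + ((7276-0) mod 48)) = u(28) = 3.

3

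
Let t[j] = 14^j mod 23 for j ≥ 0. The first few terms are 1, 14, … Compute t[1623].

20

Listing terms: t[0] = 1; t[1] = 14; t[2] = 12; t[3] = 7; t[4] = 6; t[5] = 15; t[6] = 3; t[7] = 19; t[8] = 13; t[9] = 21; t[10] = 18; t[11] = 22; t[12] = 9; t[13] = 11; t[14] = 16; t[15] = 17; t[16] = 8; t[17] = 20; t[18] = 4; t[19] = 10; t[20] = 2; t[21] = 5; t[22] = 1.
The sequence repeats with period 22.
(1623 - 0) mod 22 = 17, so t[1623] = t[17] = 20.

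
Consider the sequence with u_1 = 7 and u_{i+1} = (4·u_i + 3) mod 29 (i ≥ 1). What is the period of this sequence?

u_1 = 7; u_2 = 2; u_3 = 11; u_4 = 18; u_5 = 17; u_6 = 13; u_7 = 26; u_8 = 20; u_9 = 25; u_{10} = 16; u_{11} = 9; u_{12} = 10; u_{13} = 14; u_{14} = 1; u_{15} = 7.
The sequence repeats with period 14.

14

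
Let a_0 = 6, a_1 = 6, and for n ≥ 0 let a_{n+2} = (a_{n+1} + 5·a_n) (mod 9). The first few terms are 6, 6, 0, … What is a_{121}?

6

We have a_0 = 6; a_1 = 6; a_2 = 0; a_3 = 3; a_4 = 3; a_5 = 0; a_6 = 6; a_7 = 6.
The sequence repeats with period 6.
So a_{121} = a_{0 + ((121-0) mod 6)} = a_1 = 6.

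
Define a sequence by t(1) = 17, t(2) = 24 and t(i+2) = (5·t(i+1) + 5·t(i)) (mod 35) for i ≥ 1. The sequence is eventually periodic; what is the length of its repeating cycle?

Computing terms: t(1) = 17; t(2) = 24; t(3) = 30; t(4) = 25; t(5) = 30; t(6) = 30; t(7) = 20; t(8) = 5; t(9) = 20; t(10) = 20; t(11) = 25; t(12) = 15; t(13) = 25; t(14) = 25; t(15) = 5; t(16) = 10; t(17) = 5; t(18) = 5; t(19) = 15; t(20) = 30; t(21) = 15; t(22) = 15; t(23) = 10; t(24) = 20; t(25) = 10; t(26) = 10; t(27) = 30; t(28) = 25.
Since (t(27), t(28)) = (t(3), t(4)) = (30, 25) (two consecutive terms determine the rest), the sequence is eventually periodic: after a pre-period of length 2 it cycles with period 24.

24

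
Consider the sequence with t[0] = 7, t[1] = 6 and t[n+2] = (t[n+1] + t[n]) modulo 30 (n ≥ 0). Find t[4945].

Listing terms: t[0] = 7, t[1] = 6, t[2] = 13, t[3] = 19, t[4] = 2, t[5] = 21, t[6] = 23, t[7] = 14, t[8] = 7, t[9] = 21, t[10] = 28, t[11] = 19, t[12] = 17, t[13] = 6, t[14] = 23, t[15] = 29, t[16] = 22, t[17] = 21, t[18] = 13, t[19] = 4, t[20] = 17, t[21] = 21, t[22] = 8, t[23] = 29, t[24] = 7, t[25] = 6.
The sequence repeats with period 24.
(4945 - 0) mod 24 = 1, so t[4945] = t[1] = 6.

6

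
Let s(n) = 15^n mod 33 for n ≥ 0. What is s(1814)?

We have s(0) = 1, s(1) = 15, s(2) = 27, s(3) = 9, s(4) = 3, s(5) = 12, s(6) = 15.
Since s(6) = s(1) = 15, the sequence is eventually periodic: after a pre-period of length 1 it cycles with period 5.
For n ≥ 1, s(n) depends only on (n - 1) mod 5. (1814 - 1) mod 5 = 3, so s(1814) = s(4) = 3.

3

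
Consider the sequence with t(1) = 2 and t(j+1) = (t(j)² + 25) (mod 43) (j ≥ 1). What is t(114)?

7

Computing terms: t(1) = 2,  t(2) = 29,  t(3) = 6,  t(4) = 18,  t(5) = 5,  t(6) = 7,  t(7) = 31,  t(8) = 40,  t(9) = 34,  t(10) = 20,  t(11) = 38,  t(12) = 7.
Since t(12) = t(6) = 7, the sequence is eventually periodic: after a pre-period of length 5 it cycles with period 6.
For j ≥ 6, t(j) depends only on (j - 6) mod 6. (114 - 6) mod 6 = 0, so t(114) = t(6) = 7.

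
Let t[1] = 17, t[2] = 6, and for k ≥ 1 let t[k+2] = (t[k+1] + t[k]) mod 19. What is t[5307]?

t[1] = 17, t[2] = 6, t[3] = 4, t[4] = 10, t[5] = 14, t[6] = 5, t[7] = 0, t[8] = 5, t[9] = 5, t[10] = 10, t[11] = 15, t[12] = 6, t[13] = 2, t[14] = 8, t[15] = 10, t[16] = 18, t[17] = 9, t[18] = 8, t[19] = 17, t[20] = 6.
The sequence repeats with period 18.
So t[5307] = t[1 + ((5307-1) mod 18)] = t[15] = 10.

10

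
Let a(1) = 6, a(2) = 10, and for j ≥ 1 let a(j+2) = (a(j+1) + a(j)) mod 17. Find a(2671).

8

We have a(1) = 6,  a(2) = 10,  a(3) = 16,  a(4) = 9,  a(5) = 8,  a(6) = 0,  a(7) = 8,  a(8) = 8,  a(9) = 16,  a(10) = 7,  a(11) = 6,  a(12) = 13,  a(13) = 2,  a(14) = 15,  a(15) = 0,  a(16) = 15,  a(17) = 15,  a(18) = 13,  a(19) = 11,  a(20) = 7,  a(21) = 1,  a(22) = 8,  a(23) = 9,  a(24) = 0,  a(25) = 9,  a(26) = 9,  a(27) = 1,  a(28) = 10,  a(29) = 11,  a(30) = 4,  a(31) = 15,  a(32) = 2,  a(33) = 0,  a(34) = 2,  a(35) = 2,  a(36) = 4,  a(37) = 6,  a(38) = 10.
Since (a(37), a(38)) = (a(1), a(2)) = (6, 10) (two consecutive terms determine the rest), the sequence is periodic with period 36.
(2671 - 1) mod 36 = 6, so a(2671) = a(7) = 8.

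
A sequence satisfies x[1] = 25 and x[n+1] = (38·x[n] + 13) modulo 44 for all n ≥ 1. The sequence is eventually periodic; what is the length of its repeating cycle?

5

x[1] = 25,  x[2] = 39,  x[3] = 43,  x[4] = 19,  x[5] = 31,  x[6] = 3,  x[7] = 39.
Since x[7] = x[2] = 39, the sequence is eventually periodic: after a pre-period of length 1 it cycles with period 5.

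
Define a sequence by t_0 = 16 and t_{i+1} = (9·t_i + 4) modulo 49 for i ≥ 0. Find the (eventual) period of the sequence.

21

Listing terms: t_0 = 16; t_1 = 1; t_2 = 13; t_3 = 23; t_4 = 15; t_5 = 41; t_6 = 30; t_7 = 29; t_8 = 20; t_9 = 37; t_{10} = 43; t_{11} = 48; t_{12} = 44; t_{13} = 8; t_{14} = 27; t_{15} = 2; t_{16} = 22; t_{17} = 6; t_{18} = 9; t_{19} = 36; t_{20} = 34; t_{21} = 16.
The sequence repeats with period 21.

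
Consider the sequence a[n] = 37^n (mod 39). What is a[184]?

We have a[1] = 37,  a[2] = 4,  a[3] = 31,  a[4] = 16,  a[5] = 7,  a[6] = 25,  a[7] = 28,  a[8] = 22,  a[9] = 34,  a[10] = 10,  a[11] = 19,  a[12] = 1,  a[13] = 37.
The sequence repeats with period 12.
(184 - 1) mod 12 = 3, so a[184] = a[4] = 16.

16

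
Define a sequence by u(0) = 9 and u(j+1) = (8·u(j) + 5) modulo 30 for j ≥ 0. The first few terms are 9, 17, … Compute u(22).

21

We have u(0) = 9,  u(1) = 17,  u(2) = 21,  u(3) = 23,  u(4) = 9.
The sequence repeats with period 4.
(22 - 0) mod 4 = 2, so u(22) = u(2) = 21.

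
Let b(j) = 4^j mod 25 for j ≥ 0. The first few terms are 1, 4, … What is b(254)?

6

We have b(0) = 1, b(1) = 4, b(2) = 16, b(3) = 14, b(4) = 6, b(5) = 24, b(6) = 21, b(7) = 9, b(8) = 11, b(9) = 19, b(10) = 1.
The sequence repeats with period 10.
(254 - 0) mod 10 = 4, so b(254) = b(4) = 6.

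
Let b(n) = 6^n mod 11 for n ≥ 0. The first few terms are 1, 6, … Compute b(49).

Computing terms: b(0) = 1, b(1) = 6, b(2) = 3, b(3) = 7, b(4) = 9, b(5) = 10, b(6) = 5, b(7) = 8, b(8) = 4, b(9) = 2, b(10) = 1.
The sequence repeats with period 10.
So b(49) = b(0 + ((49-0) mod 10)) = b(9) = 2.

2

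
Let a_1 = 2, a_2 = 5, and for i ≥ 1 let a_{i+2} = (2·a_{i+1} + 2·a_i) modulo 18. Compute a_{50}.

We have a_1 = 2; a_2 = 5; a_3 = 14; a_4 = 2; a_5 = 14; a_6 = 14; a_7 = 2.
Since (a_6, a_7) = (a_3, a_4) = (14, 2) (two consecutive terms determine the rest), the sequence is eventually periodic: after a pre-period of length 2 it cycles with period 3.
For i ≥ 3, a_i depends only on (i - 3) mod 3. (50 - 3) mod 3 = 2, so a_{50} = a_5 = 14.

14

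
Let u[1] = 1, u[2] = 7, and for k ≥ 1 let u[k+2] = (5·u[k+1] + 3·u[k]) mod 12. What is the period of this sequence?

u[1] = 1, u[2] = 7, u[3] = 2, u[4] = 7, u[5] = 5, u[6] = 10, u[7] = 5, u[8] = 7, u[9] = 2.
Since (u[8], u[9]) = (u[2], u[3]) = (7, 2) (two consecutive terms determine the rest), the sequence is eventually periodic: after a pre-period of length 1 it cycles with period 6.

6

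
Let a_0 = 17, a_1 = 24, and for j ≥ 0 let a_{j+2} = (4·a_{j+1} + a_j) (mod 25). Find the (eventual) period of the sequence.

20

Listing terms: a_0 = 17,  a_1 = 24,  a_2 = 13,  a_3 = 1,  a_4 = 17,  a_5 = 19,  a_6 = 18,  a_7 = 16,  a_8 = 7,  a_9 = 19,  a_{10} = 8,  a_{11} = 1,  a_{12} = 12,  a_{13} = 24,  a_{14} = 8,  a_{15} = 6,  a_{16} = 7,  a_{17} = 9,  a_{18} = 18,  a_{19} = 6,  a_{20} = 17,  a_{21} = 24.
The sequence repeats with period 20.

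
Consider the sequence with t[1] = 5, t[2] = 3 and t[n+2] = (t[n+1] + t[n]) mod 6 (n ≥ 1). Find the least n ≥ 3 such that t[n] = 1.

Computing terms: t[1] = 5,  t[2] = 3,  t[3] = 2,  t[4] = 5,  t[5] = 1,  t[6] = 0,  t[7] = 1,  t[8] = 1,  t[9] = 2,  t[10] = 3,  t[11] = 5,  t[12] = 2,  t[13] = 1,  t[14] = 3,  t[15] = 4,  t[16] = 1,  t[17] = 5,  t[18] = 0,  t[19] = 5,  t[20] = 5,  t[21] = 4,  t[22] = 3,  t[23] = 1,  t[24] = 4,  t[25] = 5,  t[26] = 3.
Since (t[25], t[26]) = (t[1], t[2]) = (5, 3) (two consecutive terms determine the rest), the sequence is periodic with period 24.
The value 1 first appears (with n ≥ 3) at t[5].

5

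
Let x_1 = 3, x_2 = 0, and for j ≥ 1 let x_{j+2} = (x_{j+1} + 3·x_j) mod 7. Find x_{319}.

We have x_1 = 3,  x_2 = 0,  x_3 = 2,  x_4 = 2,  x_5 = 1,  x_6 = 0,  x_7 = 3,  x_8 = 3,  x_9 = 5,  x_{10} = 0,  x_{11} = 1,  x_{12} = 1,  x_{13} = 4,  x_{14} = 0,  x_{15} = 5,  x_{16} = 5,  x_{17} = 6,  x_{18} = 0,  x_{19} = 4,  x_{20} = 4,  x_{21} = 2,  x_{22} = 0,  x_{23} = 6,  x_{24} = 6,  x_{25} = 3,  x_{26} = 0.
Since (x_{25}, x_{26}) = (x_1, x_2) = (3, 0) (two consecutive terms determine the rest), the sequence is periodic with period 24.
(319 - 1) mod 24 = 6, so x_{319} = x_7 = 3.

3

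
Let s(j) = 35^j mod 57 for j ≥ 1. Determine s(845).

44

s(1) = 35; s(2) = 28; s(3) = 11; s(4) = 43; s(5) = 23; s(6) = 7; s(7) = 17; s(8) = 25; s(9) = 20; s(10) = 16; s(11) = 47; s(12) = 49; s(13) = 5; s(14) = 4; s(15) = 26; s(16) = 55; s(17) = 44; s(18) = 1; s(19) = 35.
The sequence repeats with period 18.
(845 - 1) mod 18 = 16, so s(845) = s(17) = 44.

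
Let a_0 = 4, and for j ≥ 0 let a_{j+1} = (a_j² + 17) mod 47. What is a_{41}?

33

Listing terms: a_0 = 4, a_1 = 33, a_2 = 25, a_3 = 31, a_4 = 38, a_5 = 4.
The sequence repeats with period 5.
(41 - 0) mod 5 = 1, so a_{41} = a_1 = 33.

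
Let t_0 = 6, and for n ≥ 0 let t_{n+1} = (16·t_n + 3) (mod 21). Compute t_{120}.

t_0 = 6, t_1 = 15, t_2 = 12, t_3 = 6.
Since t_3 = t_0 = 6, the sequence is periodic with period 3.
So t_{120} = t_{0 + ((120-0) mod 3)} = t_0 = 6.

6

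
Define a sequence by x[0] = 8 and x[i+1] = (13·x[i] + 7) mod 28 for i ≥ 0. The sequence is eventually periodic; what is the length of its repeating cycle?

4

x[0] = 8,  x[1] = 27,  x[2] = 22,  x[3] = 13,  x[4] = 8.
The sequence repeats with period 4.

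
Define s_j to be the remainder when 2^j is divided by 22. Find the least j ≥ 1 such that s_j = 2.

We have s_0 = 1; s_1 = 2; s_2 = 4; s_3 = 8; s_4 = 16; s_5 = 10; s_6 = 20; s_7 = 18; s_8 = 14; s_9 = 6; s_{10} = 12; s_{11} = 2.
Since s_{11} = s_1 = 2, the sequence is eventually periodic: after a pre-period of length 1 it cycles with period 10.
The value 2 first appears (with j ≥ 1) at s_1.

1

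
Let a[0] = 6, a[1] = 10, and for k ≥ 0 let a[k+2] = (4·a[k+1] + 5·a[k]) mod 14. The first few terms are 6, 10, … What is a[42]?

We have a[0] = 6, a[1] = 10, a[2] = 0, a[3] = 8, a[4] = 4, a[5] = 0, a[6] = 6, a[7] = 10.
Since (a[6], a[7]) = (a[0], a[1]) = (6, 10) (two consecutive terms determine the rest), the sequence is periodic with period 6.
So a[42] = a[0 + ((42-0) mod 6)] = a[0] = 6.

6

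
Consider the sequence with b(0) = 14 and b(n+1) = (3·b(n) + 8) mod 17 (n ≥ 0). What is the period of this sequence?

b(0) = 14,  b(1) = 16,  b(2) = 5,  b(3) = 6,  b(4) = 9,  b(5) = 1,  b(6) = 11,  b(7) = 7,  b(8) = 12,  b(9) = 10,  b(10) = 4,  b(11) = 3,  b(12) = 0,  b(13) = 8,  b(14) = 15,  b(15) = 2,  b(16) = 14.
Since b(16) = b(0) = 14, the sequence is periodic with period 16.

16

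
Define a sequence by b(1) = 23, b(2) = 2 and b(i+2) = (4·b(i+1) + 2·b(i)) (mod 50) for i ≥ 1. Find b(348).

Computing terms: b(1) = 23,  b(2) = 2,  b(3) = 4,  b(4) = 20,  b(5) = 38,  b(6) = 42,  b(7) = 44,  b(8) = 10,  b(9) = 28,  b(10) = 32,  b(11) = 34,  b(12) = 0,  b(13) = 18,  b(14) = 22,  b(15) = 24,  b(16) = 40,  b(17) = 8,  b(18) = 12,  b(19) = 14,  b(20) = 30,  b(21) = 48,  b(22) = 2,  b(23) = 4.
Since (b(22), b(23)) = (b(2), b(3)) = (2, 4) (two consecutive terms determine the rest), the sequence is eventually periodic: after a pre-period of length 1 it cycles with period 20.
For i ≥ 2, b(i) depends only on (i - 2) mod 20. (348 - 2) mod 20 = 6, so b(348) = b(8) = 10.

10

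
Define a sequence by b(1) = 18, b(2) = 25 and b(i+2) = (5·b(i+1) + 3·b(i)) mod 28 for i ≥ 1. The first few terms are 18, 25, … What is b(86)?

25

b(1) = 18; b(2) = 25; b(3) = 11; b(4) = 18; b(5) = 11; b(6) = 25; b(7) = 18; b(8) = 25.
The sequence repeats with period 6.
(86 - 1) mod 6 = 1, so b(86) = b(2) = 25.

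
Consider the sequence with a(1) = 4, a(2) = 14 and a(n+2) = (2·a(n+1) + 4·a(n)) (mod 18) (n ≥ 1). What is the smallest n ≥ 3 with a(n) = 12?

8

a(1) = 4,  a(2) = 14,  a(3) = 8,  a(4) = 0,  a(5) = 14,  a(6) = 10,  a(7) = 4,  a(8) = 12,  a(9) = 4,  a(10) = 2,  a(11) = 2,  a(12) = 12,  a(13) = 14,  a(14) = 4,  a(15) = 10,  a(16) = 0,  a(17) = 4,  a(18) = 8,  a(19) = 14,  a(20) = 6,  a(21) = 14,  a(22) = 16,  a(23) = 16,  a(24) = 6,  a(25) = 4,  a(26) = 14.
The sequence repeats with period 24.
The value 12 first appears (with n ≥ 3) at a(8).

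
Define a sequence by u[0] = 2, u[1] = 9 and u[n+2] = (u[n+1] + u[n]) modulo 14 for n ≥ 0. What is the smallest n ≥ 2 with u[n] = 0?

15

We have u[0] = 2, u[1] = 9, u[2] = 11, u[3] = 6, u[4] = 3, u[5] = 9, u[6] = 12, u[7] = 7, u[8] = 5, u[9] = 12, u[10] = 3, u[11] = 1, u[12] = 4, u[13] = 5, u[14] = 9, u[15] = 0, u[16] = 9, u[17] = 9, u[18] = 4, u[19] = 13, u[20] = 3, u[21] = 2, u[22] = 5, u[23] = 7, u[24] = 12, u[25] = 5, u[26] = 3, u[27] = 8, u[28] = 11, u[29] = 5, u[30] = 2, u[31] = 7, u[32] = 9, u[33] = 2, u[34] = 11, u[35] = 13, u[36] = 10, u[37] = 9, u[38] = 5, u[39] = 0, u[40] = 5, u[41] = 5, u[42] = 10, u[43] = 1, u[44] = 11, u[45] = 12, u[46] = 9, u[47] = 7, u[48] = 2, u[49] = 9.
The sequence repeats with period 48.
The value 0 first appears (with n ≥ 2) at u[15].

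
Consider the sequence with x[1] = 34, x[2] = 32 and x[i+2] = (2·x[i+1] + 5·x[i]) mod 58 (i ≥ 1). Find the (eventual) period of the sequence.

14

x[1] = 34; x[2] = 32; x[3] = 2; x[4] = 48; x[5] = 48; x[6] = 46; x[7] = 42; x[8] = 24; x[9] = 26; x[10] = 56; x[11] = 10; x[12] = 10; x[13] = 12; x[14] = 16; x[15] = 34; x[16] = 32.
Since (x[15], x[16]) = (x[1], x[2]) = (34, 32) (two consecutive terms determine the rest), the sequence is periodic with period 14.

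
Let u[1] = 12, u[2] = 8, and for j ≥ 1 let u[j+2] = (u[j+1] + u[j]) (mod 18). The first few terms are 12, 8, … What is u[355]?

2

Computing terms: u[1] = 12,  u[2] = 8,  u[3] = 2,  u[4] = 10,  u[5] = 12,  u[6] = 4,  u[7] = 16,  u[8] = 2,  u[9] = 0,  u[10] = 2,  u[11] = 2,  u[12] = 4,  u[13] = 6,  u[14] = 10,  u[15] = 16,  u[16] = 8,  u[17] = 6,  u[18] = 14,  u[19] = 2,  u[20] = 16,  u[21] = 0,  u[22] = 16,  u[23] = 16,  u[24] = 14,  u[25] = 12,  u[26] = 8.
Since (u[25], u[26]) = (u[1], u[2]) = (12, 8) (two consecutive terms determine the rest), the sequence is periodic with period 24.
So u[355] = u[1 + ((355-1) mod 24)] = u[19] = 2.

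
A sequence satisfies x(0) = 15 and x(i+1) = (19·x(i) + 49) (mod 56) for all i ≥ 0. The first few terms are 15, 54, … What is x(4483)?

Computing terms: x(0) = 15, x(1) = 54, x(2) = 11, x(3) = 34, x(4) = 23, x(5) = 38, x(6) = 43, x(7) = 26, x(8) = 39, x(9) = 6, x(10) = 51, x(11) = 10, x(12) = 15.
Since x(12) = x(0) = 15, the sequence is periodic with period 12.
(4483 - 0) mod 12 = 7, so x(4483) = x(7) = 26.

26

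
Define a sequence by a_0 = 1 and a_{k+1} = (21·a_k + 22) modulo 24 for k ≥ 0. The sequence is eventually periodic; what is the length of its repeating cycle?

Computing terms: a_0 = 1,  a_1 = 19,  a_2 = 13,  a_3 = 7,  a_4 = 1.
Since a_4 = a_0 = 1, the sequence is periodic with period 4.

4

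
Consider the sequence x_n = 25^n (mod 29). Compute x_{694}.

Computing terms: x_0 = 1; x_1 = 25; x_2 = 16; x_3 = 23; x_4 = 24; x_5 = 20; x_6 = 7; x_7 = 1.
Since x_7 = x_0 = 1, the sequence is periodic with period 7.
(694 - 0) mod 7 = 1, so x_{694} = x_1 = 25.

25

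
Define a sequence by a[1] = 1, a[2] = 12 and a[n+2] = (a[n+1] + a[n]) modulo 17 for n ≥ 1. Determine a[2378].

Computing terms: a[1] = 1, a[2] = 12, a[3] = 13, a[4] = 8, a[5] = 4, a[6] = 12, a[7] = 16, a[8] = 11, a[9] = 10, a[10] = 4, a[11] = 14, a[12] = 1, a[13] = 15, a[14] = 16, a[15] = 14, a[16] = 13, a[17] = 10, a[18] = 6, a[19] = 16, a[20] = 5, a[21] = 4, a[22] = 9, a[23] = 13, a[24] = 5, a[25] = 1, a[26] = 6, a[27] = 7, a[28] = 13, a[29] = 3, a[30] = 16, a[31] = 2, a[32] = 1, a[33] = 3, a[34] = 4, a[35] = 7, a[36] = 11, a[37] = 1, a[38] = 12.
Since (a[37], a[38]) = (a[1], a[2]) = (1, 12) (two consecutive terms determine the rest), the sequence is periodic with period 36.
(2378 - 1) mod 36 = 1, so a[2378] = a[2] = 12.

12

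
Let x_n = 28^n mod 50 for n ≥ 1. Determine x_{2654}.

x_1 = 28,  x_2 = 34,  x_3 = 2,  x_4 = 6,  x_5 = 18,  x_6 = 4,  x_7 = 12,  x_8 = 36,  x_9 = 8,  x_{10} = 24,  x_{11} = 22,  x_{12} = 16,  x_{13} = 48,  x_{14} = 44,  x_{15} = 32,  x_{16} = 46,  x_{17} = 38,  x_{18} = 14,  x_{19} = 42,  x_{20} = 26,  x_{21} = 28.
Since x_{21} = x_1 = 28, the sequence is periodic with period 20.
So x_{2654} = x_{1 + ((2654-1) mod 20)} = x_{14} = 44.

44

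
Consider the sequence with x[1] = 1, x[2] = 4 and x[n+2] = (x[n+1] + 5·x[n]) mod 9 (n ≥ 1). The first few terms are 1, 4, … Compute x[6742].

We have x[1] = 1,  x[2] = 4,  x[3] = 0,  x[4] = 2,  x[5] = 2,  x[6] = 3,  x[7] = 4,  x[8] = 1,  x[9] = 3,  x[10] = 8,  x[11] = 5,  x[12] = 0,  x[13] = 7,  x[14] = 7,  x[15] = 6,  x[16] = 5,  x[17] = 8,  x[18] = 6,  x[19] = 1,  x[20] = 4.
The sequence repeats with period 18.
(6742 - 1) mod 18 = 9, so x[6742] = x[10] = 8.

8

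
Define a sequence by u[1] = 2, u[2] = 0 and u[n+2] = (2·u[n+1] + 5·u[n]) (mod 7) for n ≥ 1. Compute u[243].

3

Computing terms: u[1] = 2,  u[2] = 0,  u[3] = 3,  u[4] = 6,  u[5] = 6,  u[6] = 0,  u[7] = 2,  u[8] = 4,  u[9] = 4,  u[10] = 0,  u[11] = 6,  u[12] = 5,  u[13] = 5,  u[14] = 0,  u[15] = 4,  u[16] = 1,  u[17] = 1,  u[18] = 0,  u[19] = 5,  u[20] = 3,  u[21] = 3,  u[22] = 0,  u[23] = 1,  u[24] = 2,  u[25] = 2,  u[26] = 0.
Since (u[25], u[26]) = (u[1], u[2]) = (2, 0) (two consecutive terms determine the rest), the sequence is periodic with period 24.
(243 - 1) mod 24 = 2, so u[243] = u[3] = 3.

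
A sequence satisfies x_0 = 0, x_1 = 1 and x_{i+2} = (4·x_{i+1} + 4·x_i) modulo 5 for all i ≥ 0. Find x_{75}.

0

Listing terms: x_0 = 0, x_1 = 1, x_2 = 4, x_3 = 0, x_4 = 1.
The sequence repeats with period 3.
So x_{75} = x_{0 + ((75-0) mod 3)} = x_0 = 0.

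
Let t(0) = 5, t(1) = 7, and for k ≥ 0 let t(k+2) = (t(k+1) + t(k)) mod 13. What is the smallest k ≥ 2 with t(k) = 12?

2

Listing terms: t(0) = 5; t(1) = 7; t(2) = 12; t(3) = 6; t(4) = 5; t(5) = 11; t(6) = 3; t(7) = 1; t(8) = 4; t(9) = 5; t(10) = 9; t(11) = 1; t(12) = 10; t(13) = 11; t(14) = 8; t(15) = 6; t(16) = 1; t(17) = 7; t(18) = 8; t(19) = 2; t(20) = 10; t(21) = 12; t(22) = 9; t(23) = 8; t(24) = 4; t(25) = 12; t(26) = 3; t(27) = 2; t(28) = 5; t(29) = 7.
The sequence repeats with period 28.
The value 12 first appears (with k ≥ 2) at t(2).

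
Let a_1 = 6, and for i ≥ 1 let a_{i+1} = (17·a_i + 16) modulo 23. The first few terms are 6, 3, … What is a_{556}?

a_1 = 6,  a_2 = 3,  a_3 = 21,  a_4 = 5,  a_5 = 9,  a_6 = 8,  a_7 = 14,  a_8 = 1,  a_9 = 10,  a_{10} = 2,  a_{11} = 4,  a_{12} = 15,  a_{13} = 18,  a_{14} = 0,  a_{15} = 16,  a_{16} = 12,  a_{17} = 13,  a_{18} = 7,  a_{19} = 20,  a_{20} = 11,  a_{21} = 19,  a_{22} = 17,  a_{23} = 6.
The sequence repeats with period 22.
So a_{556} = a_{1 + ((556-1) mod 22)} = a_6 = 8.

8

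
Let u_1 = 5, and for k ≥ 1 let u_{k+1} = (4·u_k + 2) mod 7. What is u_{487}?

Listing terms: u_1 = 5,  u_2 = 1,  u_3 = 6,  u_4 = 5.
The sequence repeats with period 3.
So u_{487} = u_{1 + ((487-1) mod 3)} = u_1 = 5.

5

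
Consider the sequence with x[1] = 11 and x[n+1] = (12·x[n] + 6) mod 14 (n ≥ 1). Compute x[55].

4

We have x[1] = 11,  x[2] = 12,  x[3] = 10,  x[4] = 0,  x[5] = 6,  x[6] = 8,  x[7] = 4,  x[8] = 12.
Since x[8] = x[2] = 12, the sequence is eventually periodic: after a pre-period of length 1 it cycles with period 6.
For n ≥ 2, x[n] depends only on (n - 2) mod 6. (55 - 2) mod 6 = 5, so x[55] = x[7] = 4.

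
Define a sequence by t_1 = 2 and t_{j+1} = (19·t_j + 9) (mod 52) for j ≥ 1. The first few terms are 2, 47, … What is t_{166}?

t_1 = 2,  t_2 = 47,  t_3 = 18,  t_4 = 39,  t_5 = 22,  t_6 = 11,  t_7 = 10,  t_8 = 43,  t_9 = 46,  t_{10} = 51,  t_{11} = 42,  t_{12} = 27,  t_{13} = 2.
The sequence repeats with period 12.
(166 - 1) mod 12 = 9, so t_{166} = t_{10} = 51.

51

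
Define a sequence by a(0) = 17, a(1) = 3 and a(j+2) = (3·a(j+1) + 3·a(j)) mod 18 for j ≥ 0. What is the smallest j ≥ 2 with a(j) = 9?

a(0) = 17, a(1) = 3, a(2) = 6, a(3) = 9, a(4) = 9, a(5) = 0, a(6) = 9, a(7) = 9.
Since (a(6), a(7)) = (a(3), a(4)) = (9, 9) (two consecutive terms determine the rest), the sequence is eventually periodic: after a pre-period of length 3 it cycles with period 3.
The value 9 first appears (with j ≥ 2) at a(3).

3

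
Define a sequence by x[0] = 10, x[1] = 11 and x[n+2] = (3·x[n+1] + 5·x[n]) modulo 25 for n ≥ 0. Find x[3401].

16

Computing terms: x[0] = 10; x[1] = 11; x[2] = 8; x[3] = 4; x[4] = 2; x[5] = 1; x[6] = 13; x[7] = 19; x[8] = 22; x[9] = 11; x[10] = 18; x[11] = 9; x[12] = 17; x[13] = 21; x[14] = 23; x[15] = 24; x[16] = 12; x[17] = 6; x[18] = 3; x[19] = 14; x[20] = 7; x[21] = 16; x[22] = 8; x[23] = 4.
Since (x[22], x[23]) = (x[2], x[3]) = (8, 4) (two consecutive terms determine the rest), the sequence is eventually periodic: after a pre-period of length 2 it cycles with period 20.
For n ≥ 2, x[n] depends only on (n - 2) mod 20. (3401 - 2) mod 20 = 19, so x[3401] = x[21] = 16.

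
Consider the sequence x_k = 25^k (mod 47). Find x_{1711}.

2

We have x_0 = 1, x_1 = 25, x_2 = 14, x_3 = 21, x_4 = 8, x_5 = 12, x_6 = 18, x_7 = 27, x_8 = 17, x_9 = 2, x_{10} = 3, x_{11} = 28, x_{12} = 42, x_{13} = 16, x_{14} = 24, x_{15} = 36, x_{16} = 7, x_{17} = 34, x_{18} = 4, x_{19} = 6, x_{20} = 9, x_{21} = 37, x_{22} = 32, x_{23} = 1.
Since x_{23} = x_0 = 1, the sequence is periodic with period 23.
(1711 - 0) mod 23 = 9, so x_{1711} = x_9 = 2.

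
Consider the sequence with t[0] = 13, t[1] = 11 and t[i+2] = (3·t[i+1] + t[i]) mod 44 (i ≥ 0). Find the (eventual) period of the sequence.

24

We have t[0] = 13; t[1] = 11; t[2] = 2; t[3] = 17; t[4] = 9; t[5] = 0; t[6] = 9; t[7] = 27; t[8] = 2; t[9] = 33; t[10] = 13; t[11] = 28; t[12] = 9; t[13] = 11; t[14] = 42; t[15] = 5; t[16] = 13; t[17] = 0; t[18] = 13; t[19] = 39; t[20] = 42; t[21] = 33; t[22] = 9; t[23] = 16; t[24] = 13; t[25] = 11.
The sequence repeats with period 24.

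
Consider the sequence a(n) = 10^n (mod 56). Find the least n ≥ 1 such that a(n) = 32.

We have a(0) = 1,  a(1) = 10,  a(2) = 44,  a(3) = 48,  a(4) = 32,  a(5) = 40,  a(6) = 8,  a(7) = 24,  a(8) = 16,  a(9) = 48.
Since a(9) = a(3) = 48, the sequence is eventually periodic: after a pre-period of length 3 it cycles with period 6.
The value 32 first appears (with n ≥ 1) at a(4).

4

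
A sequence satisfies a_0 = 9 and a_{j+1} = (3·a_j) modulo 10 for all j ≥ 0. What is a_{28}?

9

Listing terms: a_0 = 9; a_1 = 7; a_2 = 1; a_3 = 3; a_4 = 9.
The sequence repeats with period 4.
So a_{28} = a_{0 + ((28-0) mod 4)} = a_0 = 9.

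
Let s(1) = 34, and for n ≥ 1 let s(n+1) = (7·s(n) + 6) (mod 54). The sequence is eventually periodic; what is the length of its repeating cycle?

We have s(1) = 34, s(2) = 28, s(3) = 40, s(4) = 16, s(5) = 10, s(6) = 22, s(7) = 52, s(8) = 46, s(9) = 4, s(10) = 34.
The sequence repeats with period 9.

9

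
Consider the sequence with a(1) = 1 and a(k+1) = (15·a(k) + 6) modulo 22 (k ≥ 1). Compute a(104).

3

a(1) = 1,  a(2) = 21,  a(3) = 13,  a(4) = 3,  a(5) = 7,  a(6) = 1.
The sequence repeats with period 5.
(104 - 1) mod 5 = 3, so a(104) = a(4) = 3.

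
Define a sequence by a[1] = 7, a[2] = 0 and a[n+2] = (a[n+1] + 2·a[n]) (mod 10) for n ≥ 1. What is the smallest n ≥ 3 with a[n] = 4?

Listing terms: a[1] = 7; a[2] = 0; a[3] = 4; a[4] = 4; a[5] = 2; a[6] = 0; a[7] = 4.
Since (a[6], a[7]) = (a[2], a[3]) = (0, 4) (two consecutive terms determine the rest), the sequence is eventually periodic: after a pre-period of length 1 it cycles with period 4.
The value 4 first appears (with n ≥ 3) at a[3].

3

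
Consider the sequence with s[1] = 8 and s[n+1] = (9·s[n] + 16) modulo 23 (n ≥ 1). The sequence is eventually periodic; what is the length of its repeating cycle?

11

Listing terms: s[1] = 8,  s[2] = 19,  s[3] = 3,  s[4] = 20,  s[5] = 12,  s[6] = 9,  s[7] = 5,  s[8] = 15,  s[9] = 13,  s[10] = 18,  s[11] = 17,  s[12] = 8.
Since s[12] = s[1] = 8, the sequence is periodic with period 11.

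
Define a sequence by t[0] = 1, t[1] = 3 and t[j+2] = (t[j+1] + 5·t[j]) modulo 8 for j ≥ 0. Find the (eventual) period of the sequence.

12

We have t[0] = 1, t[1] = 3, t[2] = 0, t[3] = 7, t[4] = 7, t[5] = 2, t[6] = 5, t[7] = 7, t[8] = 0, t[9] = 3, t[10] = 3, t[11] = 2, t[12] = 1, t[13] = 3.
The sequence repeats with period 12.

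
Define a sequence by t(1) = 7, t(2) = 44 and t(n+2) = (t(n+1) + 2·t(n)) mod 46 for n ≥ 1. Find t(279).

34

We have t(1) = 7; t(2) = 44; t(3) = 12; t(4) = 8; t(5) = 32; t(6) = 2; t(7) = 20; t(8) = 24; t(9) = 18; t(10) = 20; t(11) = 10; t(12) = 4; t(13) = 24; t(14) = 32; t(15) = 34; t(16) = 6; t(17) = 28; t(18) = 40; t(19) = 4; t(20) = 38; t(21) = 0; t(22) = 30; t(23) = 30; t(24) = 44; t(25) = 12.
Since (t(24), t(25)) = (t(2), t(3)) = (44, 12) (two consecutive terms determine the rest), the sequence is eventually periodic: after a pre-period of length 1 it cycles with period 22.
For n ≥ 2, t(n) depends only on (n - 2) mod 22. (279 - 2) mod 22 = 13, so t(279) = t(15) = 34.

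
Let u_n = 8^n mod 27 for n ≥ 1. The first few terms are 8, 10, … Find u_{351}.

26

Listing terms: u_1 = 8,  u_2 = 10,  u_3 = 26,  u_4 = 19,  u_5 = 17,  u_6 = 1,  u_7 = 8.
Since u_7 = u_1 = 8, the sequence is periodic with period 6.
(351 - 1) mod 6 = 2, so u_{351} = u_3 = 26.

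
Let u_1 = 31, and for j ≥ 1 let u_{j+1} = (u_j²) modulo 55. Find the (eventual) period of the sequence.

Listing terms: u_1 = 31,  u_2 = 26,  u_3 = 16,  u_4 = 36,  u_5 = 31.
Since u_5 = u_1 = 31, the sequence is periodic with period 4.

4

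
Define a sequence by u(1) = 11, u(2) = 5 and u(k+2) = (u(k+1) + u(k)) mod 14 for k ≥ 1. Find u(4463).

3

Computing terms: u(1) = 11; u(2) = 5; u(3) = 2; u(4) = 7; u(5) = 9; u(6) = 2; u(7) = 11; u(8) = 13; u(9) = 10; u(10) = 9; u(11) = 5; u(12) = 0; u(13) = 5; u(14) = 5; u(15) = 10; u(16) = 1; u(17) = 11; u(18) = 12; u(19) = 9; u(20) = 7; u(21) = 2; u(22) = 9; u(23) = 11; u(24) = 6; u(25) = 3; u(26) = 9; u(27) = 12; u(28) = 7; u(29) = 5; u(30) = 12; u(31) = 3; u(32) = 1; u(33) = 4; u(34) = 5; u(35) = 9; u(36) = 0; u(37) = 9; u(38) = 9; u(39) = 4; u(40) = 13; u(41) = 3; u(42) = 2; u(43) = 5; u(44) = 7; u(45) = 12; u(46) = 5; u(47) = 3; u(48) = 8; u(49) = 11; u(50) = 5.
The sequence repeats with period 48.
(4463 - 1) mod 48 = 46, so u(4463) = u(47) = 3.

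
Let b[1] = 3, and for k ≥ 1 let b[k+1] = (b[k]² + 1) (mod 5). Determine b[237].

1

Listing terms: b[1] = 3, b[2] = 0, b[3] = 1, b[4] = 2, b[5] = 0.
Since b[5] = b[2] = 0, the sequence is eventually periodic: after a pre-period of length 1 it cycles with period 3.
For k ≥ 2, b[k] depends only on (k - 2) mod 3. (237 - 2) mod 3 = 1, so b[237] = b[3] = 1.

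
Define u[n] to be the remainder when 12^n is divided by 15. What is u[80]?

6

Computing terms: u[0] = 1,  u[1] = 12,  u[2] = 9,  u[3] = 3,  u[4] = 6,  u[5] = 12.
Since u[5] = u[1] = 12, the sequence is eventually periodic: after a pre-period of length 1 it cycles with period 4.
For n ≥ 1, u[n] depends only on (n - 1) mod 4. (80 - 1) mod 4 = 3, so u[80] = u[4] = 6.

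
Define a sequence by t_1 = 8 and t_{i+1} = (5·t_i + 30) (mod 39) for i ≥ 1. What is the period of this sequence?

4

We have t_1 = 8; t_2 = 31; t_3 = 29; t_4 = 19; t_5 = 8.
Since t_5 = t_1 = 8, the sequence is periodic with period 4.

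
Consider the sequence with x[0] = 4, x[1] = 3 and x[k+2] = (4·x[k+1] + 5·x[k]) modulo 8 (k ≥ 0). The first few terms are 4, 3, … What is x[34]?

x[0] = 4,  x[1] = 3,  x[2] = 0,  x[3] = 7,  x[4] = 4,  x[5] = 3.
The sequence repeats with period 4.
(34 - 0) mod 4 = 2, so x[34] = x[2] = 0.

0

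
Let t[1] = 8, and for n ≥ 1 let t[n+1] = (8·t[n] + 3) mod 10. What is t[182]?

7

Listing terms: t[1] = 8, t[2] = 7, t[3] = 9, t[4] = 5, t[5] = 3, t[6] = 7.
Since t[6] = t[2] = 7, the sequence is eventually periodic: after a pre-period of length 1 it cycles with period 4.
For n ≥ 2, t[n] depends only on (n - 2) mod 4. (182 - 2) mod 4 = 0, so t[182] = t[2] = 7.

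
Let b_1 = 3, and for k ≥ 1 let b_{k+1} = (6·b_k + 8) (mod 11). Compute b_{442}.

Computing terms: b_1 = 3; b_2 = 4; b_3 = 10; b_4 = 2; b_5 = 9; b_6 = 7; b_7 = 6; b_8 = 0; b_9 = 8; b_{10} = 1; b_{11} = 3.
The sequence repeats with period 10.
So b_{442} = b_{1 + ((442-1) mod 10)} = b_2 = 4.

4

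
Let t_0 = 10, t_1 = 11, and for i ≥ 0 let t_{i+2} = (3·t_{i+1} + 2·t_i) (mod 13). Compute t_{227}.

Computing terms: t_0 = 10; t_1 = 11; t_2 = 1; t_3 = 12; t_4 = 12; t_5 = 8; t_6 = 9; t_7 = 4; t_8 = 4; t_9 = 7; t_{10} = 3; t_{11} = 10; t_{12} = 10; t_{13} = 11.
The sequence repeats with period 12.
(227 - 0) mod 12 = 11, so t_{227} = t_{11} = 10.

10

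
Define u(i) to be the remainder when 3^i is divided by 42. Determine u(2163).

27

Listing terms: u(1) = 3, u(2) = 9, u(3) = 27, u(4) = 39, u(5) = 33, u(6) = 15, u(7) = 3.
The sequence repeats with period 6.
So u(2163) = u(1 + ((2163-1) mod 6)) = u(3) = 27.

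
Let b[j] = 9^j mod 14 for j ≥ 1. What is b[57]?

Listing terms: b[1] = 9,  b[2] = 11,  b[3] = 1,  b[4] = 9.
Since b[4] = b[1] = 9, the sequence is periodic with period 3.
(57 - 1) mod 3 = 2, so b[57] = b[3] = 1.

1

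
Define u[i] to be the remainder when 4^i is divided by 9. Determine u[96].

1

We have u[1] = 4; u[2] = 7; u[3] = 1; u[4] = 4.
Since u[4] = u[1] = 4, the sequence is periodic with period 3.
(96 - 1) mod 3 = 2, so u[96] = u[3] = 1.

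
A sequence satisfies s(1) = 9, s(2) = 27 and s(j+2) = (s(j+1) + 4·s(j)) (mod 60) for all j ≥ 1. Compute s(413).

3

Computing terms: s(1) = 9, s(2) = 27, s(3) = 3, s(4) = 51, s(5) = 3, s(6) = 27, s(7) = 39, s(8) = 27, s(9) = 3.
Since (s(8), s(9)) = (s(2), s(3)) = (27, 3) (two consecutive terms determine the rest), the sequence is eventually periodic: after a pre-period of length 1 it cycles with period 6.
For j ≥ 2, s(j) depends only on (j - 2) mod 6. (413 - 2) mod 6 = 3, so s(413) = s(5) = 3.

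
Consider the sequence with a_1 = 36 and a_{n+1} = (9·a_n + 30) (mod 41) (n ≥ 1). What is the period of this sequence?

Listing terms: a_1 = 36, a_2 = 26, a_3 = 18, a_4 = 28, a_5 = 36.
The sequence repeats with period 4.

4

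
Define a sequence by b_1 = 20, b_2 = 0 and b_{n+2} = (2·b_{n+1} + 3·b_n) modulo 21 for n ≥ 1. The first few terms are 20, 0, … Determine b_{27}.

We have b_1 = 20,  b_2 = 0,  b_3 = 18,  b_4 = 15,  b_5 = 0,  b_6 = 3,  b_7 = 6,  b_8 = 0,  b_9 = 18.
Since (b_8, b_9) = (b_2, b_3) = (0, 18) (two consecutive terms determine the rest), the sequence is eventually periodic: after a pre-period of length 1 it cycles with period 6.
For n ≥ 2, b_n depends only on (n - 2) mod 6. (27 - 2) mod 6 = 1, so b_{27} = b_3 = 18.

18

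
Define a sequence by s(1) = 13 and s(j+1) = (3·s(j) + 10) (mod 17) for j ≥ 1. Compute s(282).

We have s(1) = 13,  s(2) = 15,  s(3) = 4,  s(4) = 5,  s(5) = 8,  s(6) = 0,  s(7) = 10,  s(8) = 6,  s(9) = 11,  s(10) = 9,  s(11) = 3,  s(12) = 2,  s(13) = 16,  s(14) = 7,  s(15) = 14,  s(16) = 1,  s(17) = 13.
The sequence repeats with period 16.
(282 - 1) mod 16 = 9, so s(282) = s(10) = 9.

9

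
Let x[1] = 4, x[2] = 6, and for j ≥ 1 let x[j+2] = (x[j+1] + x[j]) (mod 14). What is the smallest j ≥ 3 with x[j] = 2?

4

Computing terms: x[1] = 4, x[2] = 6, x[3] = 10, x[4] = 2, x[5] = 12, x[6] = 0, x[7] = 12, x[8] = 12, x[9] = 10, x[10] = 8, x[11] = 4, x[12] = 12, x[13] = 2, x[14] = 0, x[15] = 2, x[16] = 2, x[17] = 4, x[18] = 6.
The sequence repeats with period 16.
The value 2 first appears (with j ≥ 3) at x[4].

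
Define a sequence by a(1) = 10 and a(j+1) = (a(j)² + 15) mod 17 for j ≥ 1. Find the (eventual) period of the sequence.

Computing terms: a(1) = 10,  a(2) = 13,  a(3) = 14,  a(4) = 7,  a(5) = 13.
Since a(5) = a(2) = 13, the sequence is eventually periodic: after a pre-period of length 1 it cycles with period 3.

3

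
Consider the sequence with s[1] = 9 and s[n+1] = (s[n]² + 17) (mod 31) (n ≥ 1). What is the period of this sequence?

s[1] = 9; s[2] = 5; s[3] = 11; s[4] = 14; s[5] = 27; s[6] = 2; s[7] = 21; s[8] = 24; s[9] = 4; s[10] = 2.
Since s[10] = s[6] = 2, the sequence is eventually periodic: after a pre-period of length 5 it cycles with period 4.

4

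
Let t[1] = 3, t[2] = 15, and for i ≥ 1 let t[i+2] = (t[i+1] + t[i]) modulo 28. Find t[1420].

9

t[1] = 3,  t[2] = 15,  t[3] = 18,  t[4] = 5,  t[5] = 23,  t[6] = 0,  t[7] = 23,  t[8] = 23,  t[9] = 18,  t[10] = 13,  t[11] = 3,  t[12] = 16,  t[13] = 19,  t[14] = 7,  t[15] = 26,  t[16] = 5,  t[17] = 3,  t[18] = 8,  t[19] = 11,  t[20] = 19,  t[21] = 2,  t[22] = 21,  t[23] = 23,  t[24] = 16,  t[25] = 11,  t[26] = 27,  t[27] = 10,  t[28] = 9,  t[29] = 19,  t[30] = 0,  t[31] = 19,  t[32] = 19,  t[33] = 10,  t[34] = 1,  t[35] = 11,  t[36] = 12,  t[37] = 23,  t[38] = 7,  t[39] = 2,  t[40] = 9,  t[41] = 11,  t[42] = 20,  t[43] = 3,  t[44] = 23,  t[45] = 26,  t[46] = 21,  t[47] = 19,  t[48] = 12,  t[49] = 3,  t[50] = 15.
Since (t[49], t[50]) = (t[1], t[2]) = (3, 15) (two consecutive terms determine the rest), the sequence is periodic with period 48.
(1420 - 1) mod 48 = 27, so t[1420] = t[28] = 9.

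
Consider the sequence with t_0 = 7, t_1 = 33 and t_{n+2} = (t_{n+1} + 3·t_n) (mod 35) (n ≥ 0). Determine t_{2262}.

4

We have t_0 = 7; t_1 = 33; t_2 = 19; t_3 = 13; t_4 = 0; t_5 = 4; t_6 = 4; t_7 = 16; t_8 = 28; t_9 = 6; t_{10} = 20; t_{11} = 3; t_{12} = 28; t_{13} = 2; t_{14} = 16; t_{15} = 22; t_{16} = 0; t_{17} = 31; t_{18} = 31; t_{19} = 19; t_{20} = 7; t_{21} = 29; t_{22} = 15; t_{23} = 32; t_{24} = 7; t_{25} = 33.
The sequence repeats with period 24.
(2262 - 0) mod 24 = 6, so t_{2262} = t_6 = 4.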